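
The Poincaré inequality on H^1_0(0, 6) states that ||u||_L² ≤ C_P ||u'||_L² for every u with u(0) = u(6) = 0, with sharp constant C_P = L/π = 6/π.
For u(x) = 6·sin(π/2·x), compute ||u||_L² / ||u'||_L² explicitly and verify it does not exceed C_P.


||u||_L² / ||u'||_L² = 2/π < C_P = 6/π.

u(x) = 6·sin(π/2·x), so u'(x) = 3*π*cos(π*x/2).
Writing u(x) = A·sin(kπx/L) with A = 6 and k = 3, use ∫_0^L sin²(kπx/L) dx = L/2 and ∫_0^L cos²(kπx/L) dx = L/2.
u² = 36·sin²(π/2·x) and (u')² = 9*π^2·cos²(π/2·x), and each of sin², cos² integrates to L/2 = 3 over (0, 6).
∫_0^6 u² dx = 108, so ||u||_L² = 6*sqrt(3).
∫_0^6 (u')² dx = 27*π^2, so ||u'||_L² = 3*sqrt(3)*π.
Ratio ||u||_L² / ||u'||_L² = 2/π.
Sharp Poincaré constant on H^1_0(0, 6) is C_P = L/π = 6/π, achieved by sin(π/6·x).
This is the k = 3 harmonic; the ratio L/(kπ) is strictly less than C_P = L/π, consistent with the sharp inequality ||u||_L² ≤ C_P ||u'||_L².


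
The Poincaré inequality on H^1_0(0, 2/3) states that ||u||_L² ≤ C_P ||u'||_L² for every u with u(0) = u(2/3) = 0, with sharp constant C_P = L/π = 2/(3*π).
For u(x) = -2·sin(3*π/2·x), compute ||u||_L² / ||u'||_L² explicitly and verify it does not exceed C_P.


||u||_L² / ||u'||_L² = 2/(3*π) = C_P.

u(x) = -2·sin(3*π/2·x), so u'(x) = -3*π*cos(3*π*x/2).
Writing u(x) = A·sin(kπx/L) with A = -2 and k = 1, use ∫_0^L sin²(kπx/L) dx = L/2 and ∫_0^L cos²(kπx/L) dx = L/2.
u² = 4·sin²(3*π/2·x) and (u')² = 9*π^2·cos²(3*π/2·x), and each of sin², cos² integrates to L/2 = 1/3 over (0, 2/3).
∫_0^2/3 u² dx = 4/3, so ||u||_L² = 2*sqrt(3)/3.
∫_0^2/3 (u')² dx = 3*π^2, so ||u'||_L² = sqrt(3)*π.
Ratio ||u||_L² / ||u'||_L² = 2/(3*π).
Sharp Poincaré constant on H^1_0(0, 2/3) is C_P = L/π = 2/(3*π), achieved by sin(3*π/2·x).
This is the k = 1 eigenfunction (up to amplitude), so the ratio equals the sharp Poincaré constant exactly.


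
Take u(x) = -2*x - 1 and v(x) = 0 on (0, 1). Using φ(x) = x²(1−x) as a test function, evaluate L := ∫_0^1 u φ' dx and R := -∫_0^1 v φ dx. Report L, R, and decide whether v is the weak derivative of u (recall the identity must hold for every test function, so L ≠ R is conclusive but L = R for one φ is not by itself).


LHS = 1/6, RHS = 0. No, v is not the weak derivative of u.

u(x) = -2*x - 1, classical derivative u'(x) = -2.
φ(x) = x²(1−x), so φ'(x) = x*(2 - 3*x).
Note φ(0) = φ(1) = 0, so the boundary term u·φ vanishes.
LHS = ∫_0^1 u(x) φ'(x) dx = ∫_0^1 (6*x^3 - x^2 - 2*x) dx. Term by term:
  ∫_0^1 6*x^3 dx = 3/2;  ∫_0^1 -x^2 dx = -1/3;  ∫_0^1 -2*x dx = -1.
Sum: 3/2 − 1/3 − 1 = 1/6.
So LHS = 1/6.
∫_0^1 v(x) φ(x) dx = ∫_0^1 (0) dx. Term by term:
  ∫_0^1 0 dx = 0.
So RHS = -∫_0^1 v(x) φ(x) dx = 0.
LHS − RHS = 1/6 ≠ 0, so the identity fails.
(For a valid weak derivative the identity must hold for EVERY test function, in particular this one. The failure shows v is NOT the weak derivative of u.)
Correct weak derivative would be u'(x) = -2.


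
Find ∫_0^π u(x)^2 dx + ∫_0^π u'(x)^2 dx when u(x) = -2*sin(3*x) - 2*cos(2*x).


||u||_{H^1(0,π)}^2 = 48 + 30*π

u'(x) = 4*sin(2*x) - 6*cos(3*x).
Expand u² and (u')² and integrate term by term on (0, π), using: for integers n ≥ 1, ∫_0^π sin²(nx) dx = ∫_0^π cos²(nx) dx = π/2; for n ≠ n', ∫_0^π sin(nx)sin(n'x) dx = ∫_0^π cos(nx)cos(n'x) dx = 0; and by product-to-sum, ∫_0^π sin(nx)cos(n'x) dx = ½∫_0^π [sin((n+n')x) + sin((n−n')x)] dx, which is 0 when n+n' is even and 2n/(n²−n'²) when n+n' is odd (it need not vanish on (0, π)).
  u² squared terms: (-2)²·∫cos(2x)² dx = 4·π/2 = 2*π;  (-2)²·∫sin(3x)² dx = 4·π/2 = 2*π.
  u² cross terms: 2·(-2)·(-2)·∫cos(2x)·sin(3x) dx = 8·(6/5) = 48/5.
  So ∫_0^π u² dx = 2*π + 2*π + 48/5 = 48/5 + 4*π.
  (u')² squared terms: (-6)²·∫cos(3x)² dx = 36·π/2 = 18*π;  (4)²·∫sin(2x)² dx = 16·π/2 = 8*π.
  (u')² cross terms: 2·(-6)·(4)·∫cos(3x)·sin(2x) dx = -48·(-4/5) = 192/5.
  So ∫_0^π (u')² dx = 18*π + 8*π + 192/5 = 192/5 + 26*π.
||u||_{H^1}^2 = (48/5 + 4*π) + (192/5 + 26*π) = 48 + 30*π.


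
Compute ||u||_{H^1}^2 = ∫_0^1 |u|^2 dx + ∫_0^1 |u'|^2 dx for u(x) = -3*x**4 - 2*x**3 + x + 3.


||u||_{H^1}^2 = 10453/210

The H^1 norm (squared) on an interval (0, L) is
  ||u||_{H^1}^2 = ∫_0^L u(x)^2 dx + ∫_0^L u'(x)^2 dx.
Compute u'(x) = -12*x**3 - 6*x**2 + 1.
Then u(x)^2 = 9*x**8 + 12*x**7 + 4*x**6 - 6*x**5 - 22*x**4 - 12*x**3 + x**2 + 6*x + 9 and u'(x)^2 = 144*x**6 + 144*x**5 + 36*x**4 - 24*x**3 - 12*x**2 + 1.
Integrate each monomial from 0 to 1 using ∫_0^1 c·x^n dx = c·1^(n+1)/(n+1):
  ∫_0^1 u(x)^2 dx = ∫_0^1 (9*x^8 + 12*x^7 + 4*x^6 - 6*x^5 - 22*x^4 - 12*x^3 + x^2 + 6*x + 9) dx. Term by term:
    ∫_0^1 9*x^8 dx = 1;  ∫_0^1 12*x^7 dx = 3/2;  ∫_0^1 4*x^6 dx = 4/7;
    ∫_0^1 -6*x^5 dx = -1;  ∫_0^1 -22*x^4 dx = -22/5;  ∫_0^1 -12*x^3 dx = -3;
    ∫_0^1 x^2 dx = 1/3;  ∫_0^1 6*x dx = 3;  ∫_0^1 9 dx = 9.
  Sum: 1 + 3/2 + 4/7 − 1 − 22/5 − 3 + 1/3 + 3 + 9 = 1471/210.
  ∫_0^1 u'(x)^2 dx = ∫_0^1 (144*x^6 + 144*x^5 + 36*x^4 - 24*x^3 - 12*x^2 + 1) dx. Term by term:
    ∫_0^1 144*x^6 dx = 144/7;  ∫_0^1 144*x^5 dx = 24;  ∫_0^1 36*x^4 dx = 36/5;
    ∫_0^1 -24*x^3 dx = -6;  ∫_0^1 -12*x^2 dx = -4;  ∫_0^1 1 dx = 1.
  Sum: 144/7 + 24 + 36/5 − 6 − 4 + 1 = 1497/35.
Adding: ||u||_{H^1}^2 = 1471/210 + 1497/35 = 10453/210.


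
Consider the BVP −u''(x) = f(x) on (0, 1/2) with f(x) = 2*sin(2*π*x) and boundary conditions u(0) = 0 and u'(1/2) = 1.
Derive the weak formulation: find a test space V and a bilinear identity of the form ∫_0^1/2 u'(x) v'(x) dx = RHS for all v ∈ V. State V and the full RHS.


V = {v ∈ H^1(0, 1/2) : v(0) = 0} (test functions vanish at x = 0 where u is specified); weak form: ∫_0^1/2 u'v' dx = ∫_0^1/2 (2*sin(2*π*x)) v dx + v(1/2) for all v ∈ V.

Multiply both sides by a test function v and integrate from 0 to 1/2:
  ∫_0^1/2 −u''(x) v(x) dx = ∫_0^1/2 f(x) v(x) dx.
Integrate the LHS by parts once:
  ∫_0^1/2 −u'' v dx = −[u'(x) v(x)]_0^1/2 + ∫_0^1/2 u'(x) v'(x) dx.
Thus ∫_0^1/2 u'(x) v'(x) dx = ∫_0^1/2 f(x) v(x) dx + [u'(x) v(x)]_0^1/2.
Choose V so that boundary terms are either known or forced to vanish.
Mixed BC: u(0) = 0 (Dirichlet) and u'(1/2) = 1 (Neumann). Define V = {v ∈ H^1(0, 1/2) : v(0) = 0}. Then [u' v]_0^1/2 = u'(1/2)·v(1/2) − u'(0)·0 = v(1/2).
Weak formulation: find u (satisfying any essential BC) such that ∫_0^1/2 u'(x) v'(x) dx = ∫_0^1/2 f v dx + v(1/2) for all v ∈ V (Dirichlet at 0 absorbed into V; Neumann datum at x = 1/2 contributes the boundary term).
Substituting f(x) = 2*sin(2*π*x), the right-hand side is ∫_0^1/2 (2*sin(2*π*x)) v dx + v(1/2).


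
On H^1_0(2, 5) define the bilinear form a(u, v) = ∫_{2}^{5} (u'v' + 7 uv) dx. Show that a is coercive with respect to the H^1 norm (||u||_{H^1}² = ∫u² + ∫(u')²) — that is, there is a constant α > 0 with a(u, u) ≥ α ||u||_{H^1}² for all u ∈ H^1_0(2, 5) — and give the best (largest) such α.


α = 1

Coercivity of a(·,·) on H^1_0(2, 5) means a(u, u) ≥ α ||u||_{H^1}² for every u ∈ H^1_0.
The interval has length L = 3, and Poincaré/coercivity depend only on L. Here a(u, u) = ∫(u')² + (7)·∫u².
Here c = 7 ≥ 1, so a(u,u) = ∫(u')² + c∫u² ≥ ∫(u')² + ∫u² = ||u||_{H^1}², i.e. α = 1 works. No larger α is possible: a(u,u) ≥ α||u||_{H^1}² means (1−α)∫(u')² ≥ (α−c)∫u², and for the modes u_n = sin(nπ(x−x₀)/L) (x₀ the left endpoint) one has ∫u_n²/∫(u_n')² = (L/(nπ))² → 0, so a(u_n,u_n)/||u_n||_{H^1}² → 1. Hence the optimal constant is α = 1.
Therefore α = 1.


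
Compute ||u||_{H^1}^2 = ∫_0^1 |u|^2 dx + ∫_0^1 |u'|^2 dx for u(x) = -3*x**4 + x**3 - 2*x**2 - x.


||u||_{H^1}^2 = 5891/140

The H^1 norm (squared) on an interval (0, L) is
  ||u||_{H^1}^2 = ∫_0^L u(x)^2 dx + ∫_0^L u'(x)^2 dx.
Compute u'(x) = -12*x**3 + 3*x**2 - 4*x - 1.
Then u(x)^2 = 9*x**8 - 6*x**7 + 13*x**6 + 2*x**5 + 2*x**4 + 4*x**3 + x**2 and u'(x)^2 = 144*x**6 - 72*x**5 + 105*x**4 + 10*x**2 + 8*x + 1.
Integrate each monomial from 0 to 1 using ∫_0^1 c·x^n dx = c·1^(n+1)/(n+1):
  ∫_0^1 u(x)^2 dx = ∫_0^1 (9*x^8 - 6*x^7 + 13*x^6 + 2*x^5 + 2*x^4 + 4*x^3 + x^2) dx. Term by term:
    ∫_0^1 9*x^8 dx = 1;  ∫_0^1 -6*x^7 dx = -3/4;  ∫_0^1 13*x^6 dx = 13/7;
    ∫_0^1 2*x^5 dx = 1/3;  ∫_0^1 2*x^4 dx = 2/5;  ∫_0^1 4*x^3 dx = 1;
    ∫_0^1 x^2 dx = 1/3.
  Sum: 1 − 3/4 + 13/7 + 1/3 + 2/5 + 1 + 1/3 = 1753/420.
  ∫_0^1 u'(x)^2 dx = ∫_0^1 (144*x^6 - 72*x^5 + 105*x^4 + 10*x^2 + 8*x + 1) dx. Term by term:
    ∫_0^1 144*x^6 dx = 144/7;  ∫_0^1 -72*x^5 dx = -12;  ∫_0^1 105*x^4 dx = 21;
    ∫_0^1 10*x^2 dx = 10/3;  ∫_0^1 8*x dx = 4;  ∫_0^1 1 dx = 1.
  Sum: 144/7 − 12 + 21 + 10/3 + 4 + 1 = 796/21.
Adding: ||u||_{H^1}^2 = 1753/420 + 796/21 = 5891/140.


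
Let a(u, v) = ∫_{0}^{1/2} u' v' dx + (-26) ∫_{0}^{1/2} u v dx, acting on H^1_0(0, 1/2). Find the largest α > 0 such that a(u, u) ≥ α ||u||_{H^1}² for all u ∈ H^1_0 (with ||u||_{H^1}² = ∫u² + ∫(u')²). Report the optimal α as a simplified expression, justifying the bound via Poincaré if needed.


α = 2*(-13 + 2*π^2)/(1 + 4*π^2)

Coercivity of a(·,·) on H^1_0(0, 1/2) means a(u, u) ≥ α ||u||_{H^1}² for every u ∈ H^1_0.
The interval has length L = 1/2, and Poincaré/coercivity depend only on L. Here a(u, u) = ∫(u')² + (-26)·∫u².
Here c = -26 < 0 with |c| < (π/L)² = 4*π^2, so coercivity still holds. The condition a(u,u) ≥ α||u||_{H^1}² reads (1−α)∫(u')² ≥ (α−c)∫u². Any admissible α is ≤ 1 (rapidly oscillating u have ∫u²/∫(u')² → 0), and α = 1 would force 0 ≥ (1−c)∫u², impossible since c < 1; so 1−α > 0. By the sharp Poincaré inequality on H^1_0 of an interval of length L, ∫(u')² ≥ (π/L)²∫u² with equality for the first sine mode sin(π(x−x₀)/L) (x₀ the left endpoint), so the inequality holds for all u iff (1−α)(π/L)² ≥ α − c, i.e. α ≤ ((π/L)² + c)/((π/L)² + 1) = (1 + c(L/π)²)/(1 + (L/π)²). (Direct route, valid since c ≤ 0: Poincaré gives c∫u² ≥ c(L/π)²∫(u')², so a(u,u) ≥ (1 + c(L/π)²)∫(u')², while ||u||_{H^1}² ≤ (1 + (L/π)²)∫(u')²; dividing yields the same α.) With (π/L)² = 4*π^2 and c = -26, the largest admissible constant is α = ((π/L)² + c)/((π/L)² + 1).
Simplifying, α = 2*(-13 + 2*π^2)/(1 + 4*π^2).


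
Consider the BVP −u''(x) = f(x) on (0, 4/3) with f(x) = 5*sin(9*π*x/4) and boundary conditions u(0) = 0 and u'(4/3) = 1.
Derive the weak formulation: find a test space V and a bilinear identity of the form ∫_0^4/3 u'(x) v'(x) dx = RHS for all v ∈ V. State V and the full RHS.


V = {v ∈ H^1(0, 4/3) : v(0) = 0} (test functions vanish at x = 0 where u is specified); weak form: ∫_0^4/3 u'v' dx = ∫_0^4/3 (5*sin(9*π*x/4)) v dx + v(4/3) for all v ∈ V.

Multiply both sides by a test function v and integrate from 0 to 4/3:
  ∫_0^4/3 −u''(x) v(x) dx = ∫_0^4/3 f(x) v(x) dx.
Integrate the LHS by parts once:
  ∫_0^4/3 −u'' v dx = −[u'(x) v(x)]_0^4/3 + ∫_0^4/3 u'(x) v'(x) dx.
Thus ∫_0^4/3 u'(x) v'(x) dx = ∫_0^4/3 f(x) v(x) dx + [u'(x) v(x)]_0^4/3.
Choose V so that boundary terms are either known or forced to vanish.
Mixed BC: u(0) = 0 (Dirichlet) and u'(4/3) = 1 (Neumann). Define V = {v ∈ H^1(0, 4/3) : v(0) = 0}. Then [u' v]_0^4/3 = u'(4/3)·v(4/3) − u'(0)·0 = v(4/3).
Weak formulation: find u (satisfying any essential BC) such that ∫_0^4/3 u'(x) v'(x) dx = ∫_0^4/3 f v dx + v(4/3) for all v ∈ V (Dirichlet at 0 absorbed into V; Neumann datum at x = 4/3 contributes the boundary term).
Substituting f(x) = 5*sin(9*π*x/4), the right-hand side is ∫_0^4/3 (5*sin(9*π*x/4)) v dx + v(4/3).


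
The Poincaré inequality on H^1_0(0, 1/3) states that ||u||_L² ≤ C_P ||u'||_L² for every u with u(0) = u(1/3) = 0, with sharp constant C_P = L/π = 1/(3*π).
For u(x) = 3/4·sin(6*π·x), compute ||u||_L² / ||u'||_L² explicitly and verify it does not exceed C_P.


||u||_L² / ||u'||_L² = 1/(6*π) < C_P = 1/(3*π).

u(x) = 3/4·sin(6*π·x), so u'(x) = 9*π*cos(6*π*x)/2.
Writing u(x) = A·sin(kπx/L) with A = 3/4 and k = 2, use ∫_0^L sin²(kπx/L) dx = L/2 and ∫_0^L cos²(kπx/L) dx = L/2.
u² = 9/16·sin²(6*π·x) and (u')² = 81*π^2/4·cos²(6*π·x), and each of sin², cos² integrates to L/2 = 1/6 over (0, 1/3).
∫_0^1/3 u² dx = 3/32, so ||u||_L² = sqrt(6)/8.
∫_0^1/3 (u')² dx = 27*π^2/8, so ||u'||_L² = 3*sqrt(6)*π/4.
Ratio ||u||_L² / ||u'||_L² = 1/(6*π).
Sharp Poincaré constant on H^1_0(0, 1/3) is C_P = L/π = 1/(3*π), achieved by sin(3*π·x).
This is the k = 2 harmonic; the ratio L/(kπ) is strictly less than C_P = L/π, consistent with the sharp inequality ||u||_L² ≤ C_P ||u'||_L².


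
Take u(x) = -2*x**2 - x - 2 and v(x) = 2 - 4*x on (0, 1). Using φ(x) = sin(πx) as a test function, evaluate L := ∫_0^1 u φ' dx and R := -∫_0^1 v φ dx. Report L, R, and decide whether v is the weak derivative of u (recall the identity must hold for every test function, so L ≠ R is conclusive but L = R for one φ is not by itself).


LHS = 6/π, RHS = 0. No, v is not the weak derivative of u.

u(x) = -2*x**2 - x - 2, classical derivative u'(x) = -4*x - 1.
φ(x) = sin(πx), so φ'(x) = π*cos(π*x).
Note φ(0) = φ(1) = 0, so the boundary term u·φ vanishes.
LHS = ∫_0^1 u(x) φ'(x) dx = ∫_0^1 (-2*π*x^2*cos(π*x) - π*x*cos(π*x) - 2*π*cos(π*x)) dx. Term by term:
  ∫_0^1 -2*π*cos(π*x) dx = 0;  ∫_0^1 -π*x*cos(π*x) dx = 2/π;  ∫_0^1 -2*π*x^2*cos(π*x) dx = 4/π.
Sum: 0 + 2/π + 4/π = 6/π.
So LHS = 6/π.
∫_0^1 v(x) φ(x) dx = ∫_0^1 (-4*x*sin(π*x) + 2*sin(π*x)) dx. Term by term:
  ∫_0^1 2*sin(π*x) dx = 4/π;  ∫_0^1 -4*x*sin(π*x) dx = -4/π.
Sum: 4/π − 4/π = 0.
So RHS = -∫_0^1 v(x) φ(x) dx = 0.
LHS − RHS = 6/π ≠ 0, so the identity fails.
(For a valid weak derivative the identity must hold for EVERY test function, in particular this one. The failure shows v is NOT the weak derivative of u.)
Correct weak derivative would be u'(x) = -4*x - 1.


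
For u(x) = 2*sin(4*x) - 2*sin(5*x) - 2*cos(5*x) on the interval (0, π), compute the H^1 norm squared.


||u||_{H^1(0,π)}^2 = 1664/9 + 138*π

u'(x) = 10*sin(5*x) + 8*cos(4*x) - 10*cos(5*x).
Expand u² and (u')² and integrate term by term on (0, π), using: for integers n ≥ 1, ∫_0^π sin²(nx) dx = ∫_0^π cos²(nx) dx = π/2; for n ≠ n', ∫_0^π sin(nx)sin(n'x) dx = ∫_0^π cos(nx)cos(n'x) dx = 0; and by product-to-sum, ∫_0^π sin(nx)cos(n'x) dx = ½∫_0^π [sin((n+n')x) + sin((n−n')x)] dx, which is 0 when n+n' is even and 2n/(n²−n'²) when n+n' is odd (it need not vanish on (0, π)).
  u² squared terms: (-2)²·∫cos(5x)² dx = 4·π/2 = 2*π;  (-2)²·∫sin(5x)² dx = 4·π/2 = 2*π;  (2)²·∫sin(4x)² dx = 4·π/2 = 2*π.
  u² cross terms: 2·(-2)·(-2)·∫cos(5x)·sin(5x) dx = 8·(0) = 0;  2·(-2)·(2)·∫cos(5x)·sin(4x) dx = -8·(-8/9) = 64/9;  2·(-2)·(2)·∫sin(5x)·sin(4x) dx = -8·(0) = 0.
  So ∫_0^π u² dx = 2*π + 2*π + 2*π + 0 + 64/9 + 0 = 64/9 + 6*π.
  (u')² squared terms: (-10)²·∫cos(5x)² dx = 100·π/2 = 50*π;  (8)²·∫cos(4x)² dx = 64·π/2 = 32*π;  (10)²·∫sin(5x)² dx = 100·π/2 = 50*π.
  (u')² cross terms: 2·(-10)·(8)·∫cos(5x)·cos(4x) dx = -160·(0) = 0;  2·(-10)·(10)·∫cos(5x)·sin(5x) dx = -200·(0) = 0;  2·(8)·(10)·∫cos(4x)·sin(5x) dx = 160·(10/9) = 1600/9.
  So ∫_0^π (u')² dx = 50*π + 32*π + 50*π + 0 + 0 + 1600/9 = 1600/9 + 132*π.
||u||_{H^1}^2 = (64/9 + 6*π) + (1600/9 + 132*π) = 1664/9 + 138*π.


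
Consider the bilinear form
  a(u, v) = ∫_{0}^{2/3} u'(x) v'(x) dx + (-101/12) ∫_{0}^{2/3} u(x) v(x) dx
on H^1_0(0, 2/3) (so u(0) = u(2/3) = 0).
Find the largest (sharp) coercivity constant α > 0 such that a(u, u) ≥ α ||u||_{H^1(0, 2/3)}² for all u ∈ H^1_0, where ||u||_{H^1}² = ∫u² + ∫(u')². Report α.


α = (-101 + 27*π^2)/(3*(4 + 9*π^2))

Coercivity of a(·,·) on H^1_0(0, 2/3) means a(u, u) ≥ α ||u||_{H^1}² for every u ∈ H^1_0.
The interval has length L = 2/3, and Poincaré/coercivity depend only on L. Here a(u, u) = ∫(u')² + (-101/12)·∫u².
Here c = -101/12 < 0 with |c| < (π/L)² = 9*π^2/4, so coercivity still holds. The condition a(u,u) ≥ α||u||_{H^1}² reads (1−α)∫(u')² ≥ (α−c)∫u². Any admissible α is ≤ 1 (rapidly oscillating u have ∫u²/∫(u')² → 0), and α = 1 would force 0 ≥ (1−c)∫u², impossible since c < 1; so 1−α > 0. By the sharp Poincaré inequality on H^1_0 of an interval of length L, ∫(u')² ≥ (π/L)²∫u² with equality for the first sine mode sin(π(x−x₀)/L) (x₀ the left endpoint), so the inequality holds for all u iff (1−α)(π/L)² ≥ α − c, i.e. α ≤ ((π/L)² + c)/((π/L)² + 1) = (1 + c(L/π)²)/(1 + (L/π)²). (Direct route, valid since c ≤ 0: Poincaré gives c∫u² ≥ c(L/π)²∫(u')², so a(u,u) ≥ (1 + c(L/π)²)∫(u')², while ||u||_{H^1}² ≤ (1 + (L/π)²)∫(u')²; dividing yields the same α.) With (π/L)² = 9*π^2/4 and c = -101/12, the largest admissible constant is α = ((π/L)² + c)/((π/L)² + 1).
Simplifying, α = (-101 + 27*π^2)/(3*(4 + 9*π^2)).


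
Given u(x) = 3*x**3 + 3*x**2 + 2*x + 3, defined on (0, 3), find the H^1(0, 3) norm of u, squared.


||u||_{H^1}^2 = 965829/70

The H^1 norm (squared) on an interval (0, L) is
  ||u||_{H^1}^2 = ∫_0^L u(x)^2 dx + ∫_0^L u'(x)^2 dx.
Compute u'(x) = 9*x**2 + 6*x + 2.
Then u(x)^2 = 9*x**6 + 18*x**5 + 21*x**4 + 30*x**3 + 22*x**2 + 12*x + 9 and u'(x)^2 = 81*x**4 + 108*x**3 + 72*x**2 + 24*x + 4.
Integrate each monomial from 0 to 3 using ∫_0^3 c·x^n dx = c·3^(n+1)/(n+1):
  ∫_0^3 u(x)^2 dx = ∫_0^3 (9*x^6 + 18*x^5 + 21*x^4 + 30*x^3 + 22*x^2 + 12*x + 9) dx. Term by term:
    ∫_0^3 9*x^6 dx = 19683/7;  ∫_0^3 18*x^5 dx = 2187;  ∫_0^3 21*x^4 dx = 5103/5;
    ∫_0^3 30*x^3 dx = 1215/2;  ∫_0^3 22*x^2 dx = 198;  ∫_0^3 12*x dx = 54;
    ∫_0^3 9 dx = 27.
  Sum: 19683/7 + 2187 + 5103/5 + 1215/2 + 198 + 54 + 27 = 483417/70.
  ∫_0^3 u'(x)^2 dx = ∫_0^3 (81*x^4 + 108*x^3 + 72*x^2 + 24*x + 4) dx. Term by term:
    ∫_0^3 81*x^4 dx = 19683/5;  ∫_0^3 108*x^3 dx = 2187;  ∫_0^3 72*x^2 dx = 648;
    ∫_0^3 24*x dx = 108;  ∫_0^3 4 dx = 12.
  Sum: 19683/5 + 2187 + 648 + 108 + 12 = 34458/5.
Adding: ||u||_{H^1}^2 = 483417/70 + 34458/5 = 965829/70.


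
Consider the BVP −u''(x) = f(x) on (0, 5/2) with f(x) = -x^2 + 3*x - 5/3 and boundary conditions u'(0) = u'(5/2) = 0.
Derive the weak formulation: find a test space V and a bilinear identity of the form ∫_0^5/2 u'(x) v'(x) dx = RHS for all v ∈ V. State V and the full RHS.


V = H^1(0, 5/2) (no boundary constraint on v; u is determined up to an additive constant); weak form: ∫_0^5/2 u'v' dx = ∫_0^5/2 (-x^2 + 3*x - 5/3) v dx for all v ∈ V.

Multiply both sides by a test function v and integrate from 0 to 5/2:
  ∫_0^5/2 −u''(x) v(x) dx = ∫_0^5/2 f(x) v(x) dx.
Integrate the LHS by parts once:
  ∫_0^5/2 −u'' v dx = −[u'(x) v(x)]_0^5/2 + ∫_0^5/2 u'(x) v'(x) dx.
Thus ∫_0^5/2 u'(x) v'(x) dx = ∫_0^5/2 f(x) v(x) dx + [u'(x) v(x)]_0^5/2.
Choose V so that boundary terms are either known or forced to vanish.
u has homogeneous Neumann: u'(0) = u'(5/2) = 0. So [u' v]_0^5/2 = 0·v(5/2) − 0·v(0) = 0 for any v; take V = H^1(0, 5/2).
Weak formulation: find u (satisfying any essential BC) such that ∫_0^5/2 u'(x) v'(x) dx = ∫_0^5/2 f v dx for all v ∈ V (homogeneous Neumann, so boundary terms vanish).
Substituting f(x) = -x^2 + 3*x - 5/3, the right-hand side is ∫_0^5/2 (-x^2 + 3*x - 5/3) v dx.
Compatibility check (pure Neumann): taking v ≡ 1 ∈ V gives 0 = ∫_0^5/2 f dx + (0) − (0), i.e. ∫_0^5/2 f dx must equal u'(0) − u'(5/2) = 0. Indeed ∫_0^5/2 (-x^2 + 3*x - 5/3) dx = 0, so the data are compatible. The solution is then unique only up to an additive constant (fix it e.g. by requiring ∫_0^5/2 u dx = 0).


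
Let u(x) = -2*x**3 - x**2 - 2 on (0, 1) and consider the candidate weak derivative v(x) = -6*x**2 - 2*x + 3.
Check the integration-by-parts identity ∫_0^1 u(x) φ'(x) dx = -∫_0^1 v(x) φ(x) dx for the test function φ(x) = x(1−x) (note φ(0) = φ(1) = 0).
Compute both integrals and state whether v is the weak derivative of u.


LHS = 7/15, RHS = -1/30. No, v is not the weak derivative of u.

u(x) = -2*x**3 - x**2 - 2, classical derivative u'(x) = -6*x**2 - 2*x.
φ(x) = x(1−x), so φ'(x) = 1 - 2*x.
Note φ(0) = φ(1) = 0, so the boundary term u·φ vanishes.
LHS = ∫_0^1 u(x) φ'(x) dx = ∫_0^1 (4*x^4 - x^2 + 4*x - 2) dx. Term by term:
  ∫_0^1 4*x^4 dx = 4/5;  ∫_0^1 -x^2 dx = -1/3;  ∫_0^1 4*x dx = 2;
  ∫_0^1 -2 dx = -2.
Sum: 4/5 − 1/3 + 2 − 2 = 7/15.
So LHS = 7/15.
∫_0^1 v(x) φ(x) dx = ∫_0^1 (6*x^4 - 4*x^3 - 5*x^2 + 3*x) dx. Term by term:
  ∫_0^1 6*x^4 dx = 6/5;  ∫_0^1 -4*x^3 dx = -1;  ∫_0^1 -5*x^2 dx = -5/3;
  ∫_0^1 3*x dx = 3/2.
Sum: 6/5 − 1 − 5/3 + 3/2 = 1/30.
So RHS = -∫_0^1 v(x) φ(x) dx = -1/30.
LHS − RHS = 1/2 ≠ 0, so the identity fails.
(For a valid weak derivative the identity must hold for EVERY test function, in particular this one. The failure shows v is NOT the weak derivative of u.)
Correct weak derivative would be u'(x) = -6*x**2 - 2*x.


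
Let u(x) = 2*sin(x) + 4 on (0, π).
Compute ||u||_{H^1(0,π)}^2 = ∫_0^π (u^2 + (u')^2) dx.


||u||_{H^1(0,π)}^2 = 32 + 20*π

u'(x) = 2*cos(x).
Expand u² and (u')² and integrate term by term on (0, π), using: for integers n ≥ 1, ∫_0^π sin²(nx) dx = ∫_0^π cos²(nx) dx = π/2; for n ≠ n', ∫_0^π sin(nx)sin(n'x) dx = ∫_0^π cos(nx)cos(n'x) dx = 0; and by product-to-sum, ∫_0^π sin(nx)cos(n'x) dx = ½∫_0^π [sin((n+n')x) + sin((n−n')x)] dx, which is 0 when n+n' is even and 2n/(n²−n'²) when n+n' is odd (it need not vanish on (0, π)). For the constant mode: ∫_0^π 1 dx = π, ∫_0^π cos(nx) dx = 0, ∫_0^π sin(nx) dx = (1−(−1)^n)/n.
  u² squared terms: (4)²·∫1 dx = 16·π = 16*π;  (2)²·∫sin(x)² dx = 4·π/2 = 2*π.
  u² cross terms: 2·(4)·(2)·∫1·sin(x) dx = 16·(2) = 32.
  So ∫_0^π u² dx = 16*π + 2*π + 32 = 32 + 18*π.
  (u')² squared terms: (2)²·∫cos(x)² dx = 4·π/2 = 2*π.
  So ∫_0^π (u')² dx = 2*π.
||u||_{H^1}^2 = (32 + 18*π) + (2*π) = 32 + 20*π.


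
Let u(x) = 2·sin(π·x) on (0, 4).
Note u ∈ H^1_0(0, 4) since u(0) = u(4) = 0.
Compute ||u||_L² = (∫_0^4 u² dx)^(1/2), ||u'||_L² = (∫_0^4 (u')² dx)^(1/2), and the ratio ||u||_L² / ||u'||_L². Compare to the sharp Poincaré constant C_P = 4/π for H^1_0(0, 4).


||u||_L² / ||u'||_L² = 1/π < C_P = 4/π.

u(x) = 2·sin(π·x), so u'(x) = 2*π*cos(π*x).
Writing u(x) = A·sin(kπx/L) with A = 2 and k = 4, use ∫_0^L sin²(kπx/L) dx = L/2 and ∫_0^L cos²(kπx/L) dx = L/2.
u² = 4·sin²(π·x) and (u')² = 4*π^2·cos²(π·x), and each of sin², cos² integrates to L/2 = 2 over (0, 4).
∫_0^4 u² dx = 8, so ||u||_L² = 2*sqrt(2).
∫_0^4 (u')² dx = 8*π^2, so ||u'||_L² = 2*sqrt(2)*π.
Ratio ||u||_L² / ||u'||_L² = 1/π.
Sharp Poincaré constant on H^1_0(0, 4) is C_P = L/π = 4/π, achieved by sin(π/4·x).
This is the k = 4 harmonic; the ratio L/(kπ) is strictly less than C_P = L/π, consistent with the sharp inequality ||u||_L² ≤ C_P ||u'||_L².


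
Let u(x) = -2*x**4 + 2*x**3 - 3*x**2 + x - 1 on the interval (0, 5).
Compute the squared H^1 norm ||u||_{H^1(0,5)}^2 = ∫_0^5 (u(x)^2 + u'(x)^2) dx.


||u||_{H^1}^2 = 145978585/126

The H^1 norm (squared) on an interval (0, L) is
  ||u||_{H^1}^2 = ∫_0^L u(x)^2 dx + ∫_0^L u'(x)^2 dx.
Compute u'(x) = -8*x**3 + 6*x**2 - 6*x + 1.
Then u(x)^2 = 4*x**8 - 8*x**7 + 16*x**6 - 16*x**5 + 17*x**4 - 10*x**3 + 7*x**2 - 2*x + 1 and u'(x)^2 = 64*x**6 - 96*x**5 + 132*x**4 - 88*x**3 + 48*x**2 - 12*x + 1.
Integrate each monomial from 0 to 5 using ∫_0^5 c·x^n dx = c·5^(n+1)/(n+1):
  ∫_0^5 u(x)^2 dx = ∫_0^5 (4*x^8 - 8*x^7 + 16*x^6 - 16*x^5 + 17*x^4 - 10*x^3 + 7*x^2 - 2*x + 1) dx. Term by term:
    ∫_0^5 4*x^8 dx = 7812500/9;  ∫_0^5 -8*x^7 dx = -390625;  ∫_0^5 16*x^6 dx = 1250000/7;
    ∫_0^5 -16*x^5 dx = -125000/3;  ∫_0^5 17*x^4 dx = 10625;  ∫_0^5 -10*x^3 dx = -3125/2;
    ∫_0^5 7*x^2 dx = 875/3;  ∫_0^5 -2*x dx = -25;  ∫_0^5 1 dx = 5.
  Sum: 7812500/9 − 390625 + 1250000/7 − 125000/3 + 10625 − 3125/2 + 875/3 − 25 + 5 = 78582355/126.
  ∫_0^5 u'(x)^2 dx = ∫_0^5 (64*x^6 - 96*x^5 + 132*x^4 - 88*x^3 + 48*x^2 - 12*x + 1) dx. Term by term:
    ∫_0^5 64*x^6 dx = 5000000/7;  ∫_0^5 -96*x^5 dx = -250000;  ∫_0^5 132*x^4 dx = 82500;
    ∫_0^5 -88*x^3 dx = -13750;  ∫_0^5 48*x^2 dx = 2000;  ∫_0^5 -12*x dx = -150;
    ∫_0^5 1 dx = 5.
  Sum: 5000000/7 − 250000 + 82500 − 13750 + 2000 − 150 + 5 = 3744235/7.
Adding: ||u||_{H^1}^2 = 78582355/126 + 3744235/7 = 145978585/126.


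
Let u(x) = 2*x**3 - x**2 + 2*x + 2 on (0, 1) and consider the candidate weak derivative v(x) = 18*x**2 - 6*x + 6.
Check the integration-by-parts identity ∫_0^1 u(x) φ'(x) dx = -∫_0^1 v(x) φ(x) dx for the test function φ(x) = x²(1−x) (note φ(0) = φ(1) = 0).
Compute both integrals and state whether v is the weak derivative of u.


LHS = -4/15, RHS = -4/5. No, v is not the weak derivative of u.

u(x) = 2*x**3 - x**2 + 2*x + 2, classical derivative u'(x) = 6*x**2 - 2*x + 2.
φ(x) = x²(1−x), so φ'(x) = x*(2 - 3*x).
Note φ(0) = φ(1) = 0, so the boundary term u·φ vanishes.
LHS = ∫_0^1 u(x) φ'(x) dx = ∫_0^1 (-6*x^5 + 7*x^4 - 8*x^3 - 2*x^2 + 4*x) dx. Term by term:
  ∫_0^1 -6*x^5 dx = -1;  ∫_0^1 7*x^4 dx = 7/5;  ∫_0^1 -8*x^3 dx = -2;
  ∫_0^1 -2*x^2 dx = -2/3;  ∫_0^1 4*x dx = 2.
Sum: -1 + 7/5 − 2 − 2/3 + 2 = -4/15.
So LHS = -4/15.
∫_0^1 v(x) φ(x) dx = ∫_0^1 (-18*x^5 + 24*x^4 - 12*x^3 + 6*x^2) dx. Term by term:
  ∫_0^1 -18*x^5 dx = -3;  ∫_0^1 24*x^4 dx = 24/5;  ∫_0^1 -12*x^3 dx = -3;
  ∫_0^1 6*x^2 dx = 2.
Sum: -3 + 24/5 − 3 + 2 = 4/5.
So RHS = -∫_0^1 v(x) φ(x) dx = -4/5.
LHS − RHS = 8/15 ≠ 0, so the identity fails.
(For a valid weak derivative the identity must hold for EVERY test function, in particular this one. The failure shows v is NOT the weak derivative of u.)
Correct weak derivative would be u'(x) = 6*x**2 - 2*x + 2.


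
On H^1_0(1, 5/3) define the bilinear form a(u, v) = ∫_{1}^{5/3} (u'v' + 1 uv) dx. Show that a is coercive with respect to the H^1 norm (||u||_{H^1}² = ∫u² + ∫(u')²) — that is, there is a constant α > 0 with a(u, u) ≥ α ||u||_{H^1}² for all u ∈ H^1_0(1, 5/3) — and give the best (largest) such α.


α = 1

Coercivity of a(·,·) on H^1_0(1, 5/3) means a(u, u) ≥ α ||u||_{H^1}² for every u ∈ H^1_0.
The interval has length L = 2/3, and Poincaré/coercivity depend only on L. Here a(u, u) = ∫(u')² + (1)·∫u².
Here c = 1 ≥ 1, so a(u,u) = ∫(u')² + c∫u² ≥ ∫(u')² + ∫u² = ||u||_{H^1}², i.e. α = 1 works. No larger α is possible: a(u,u) ≥ α||u||_{H^1}² means (1−α)∫(u')² ≥ (α−c)∫u², and for the modes u_n = sin(nπ(x−x₀)/L) (x₀ the left endpoint) one has ∫u_n²/∫(u_n')² = (L/(nπ))² → 0, so a(u_n,u_n)/||u_n||_{H^1}² → 1. Hence the optimal constant is α = 1.
Therefore α = 1.


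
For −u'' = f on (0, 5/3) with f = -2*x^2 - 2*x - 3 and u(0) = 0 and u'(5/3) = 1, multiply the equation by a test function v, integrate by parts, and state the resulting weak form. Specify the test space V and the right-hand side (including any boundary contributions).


V = {v ∈ H^1(0, 5/3) : v(0) = 0} (test functions vanish at x = 0 where u is specified); weak form: ∫_0^5/3 u'v' dx = ∫_0^5/3 (-2*x^2 - 2*x - 3) v dx + v(5/3) for all v ∈ V.

Multiply both sides by a test function v and integrate from 0 to 5/3:
  ∫_0^5/3 −u''(x) v(x) dx = ∫_0^5/3 f(x) v(x) dx.
Integrate the LHS by parts once:
  ∫_0^5/3 −u'' v dx = −[u'(x) v(x)]_0^5/3 + ∫_0^5/3 u'(x) v'(x) dx.
Thus ∫_0^5/3 u'(x) v'(x) dx = ∫_0^5/3 f(x) v(x) dx + [u'(x) v(x)]_0^5/3.
Choose V so that boundary terms are either known or forced to vanish.
Mixed BC: u(0) = 0 (Dirichlet) and u'(5/3) = 1 (Neumann). Define V = {v ∈ H^1(0, 5/3) : v(0) = 0}. Then [u' v]_0^5/3 = u'(5/3)·v(5/3) − u'(0)·0 = v(5/3).
Weak formulation: find u (satisfying any essential BC) such that ∫_0^5/3 u'(x) v'(x) dx = ∫_0^5/3 f v dx + v(5/3) for all v ∈ V (Dirichlet at 0 absorbed into V; Neumann datum at x = 5/3 contributes the boundary term).
Substituting f(x) = -2*x^2 - 2*x - 3, the right-hand side is ∫_0^5/3 (-2*x^2 - 2*x - 3) v dx + v(5/3).


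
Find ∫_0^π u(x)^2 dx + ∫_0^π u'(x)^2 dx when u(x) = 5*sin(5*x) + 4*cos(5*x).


||u||_{H^1(0,π)}^2 = 533*π

u'(x) = -20*sin(5*x) + 25*cos(5*x).
Expand u² and (u')² and integrate term by term on (0, π), using: for integers n ≥ 1, ∫_0^π sin²(nx) dx = ∫_0^π cos²(nx) dx = π/2; for n ≠ n', ∫_0^π sin(nx)sin(n'x) dx = ∫_0^π cos(nx)cos(n'x) dx = 0; and by product-to-sum, ∫_0^π sin(nx)cos(n'x) dx = ½∫_0^π [sin((n+n')x) + sin((n−n')x)] dx, which is 0 when n+n' is even and 2n/(n²−n'²) when n+n' is odd (it need not vanish on (0, π)).
  u² squared terms: (4)²·∫cos(5x)² dx = 16·π/2 = 8*π;  (5)²·∫sin(5x)² dx = 25·π/2 = 25*π/2.
  u² cross terms: 2·(4)·(5)·∫cos(5x)·sin(5x) dx = 40·(0) = 0.
  So ∫_0^π u² dx = 8*π + 25*π/2 + 0 = 41*π/2.
  (u')² squared terms: (-20)²·∫sin(5x)² dx = 400·π/2 = 200*π;  (25)²·∫cos(5x)² dx = 625·π/2 = 625*π/2.
  (u')² cross terms: 2·(-20)·(25)·∫sin(5x)·cos(5x) dx = -1000·(0) = 0.
  So ∫_0^π (u')² dx = 200*π + 625*π/2 + 0 = 1025*π/2.
||u||_{H^1}^2 = (41*π/2) + (1025*π/2) = 533*π.


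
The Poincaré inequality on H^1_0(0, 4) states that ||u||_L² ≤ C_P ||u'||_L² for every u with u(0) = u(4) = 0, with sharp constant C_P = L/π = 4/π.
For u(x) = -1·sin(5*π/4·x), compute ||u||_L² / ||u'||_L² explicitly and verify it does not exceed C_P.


||u||_L² / ||u'||_L² = 4/(5*π) < C_P = 4/π.

u(x) = -1·sin(5*π/4·x), so u'(x) = -5*π*cos(5*π*x/4)/4.
Writing u(x) = A·sin(kπx/L) with A = -1 and k = 5, use ∫_0^L sin²(kπx/L) dx = L/2 and ∫_0^L cos²(kπx/L) dx = L/2.
u² = 1·sin²(5*π/4·x) and (u')² = 25*π^2/16·cos²(5*π/4·x), and each of sin², cos² integrates to L/2 = 2 over (0, 4).
∫_0^4 u² dx = 2, so ||u||_L² = sqrt(2).
∫_0^4 (u')² dx = 25*π^2/8, so ||u'||_L² = 5*sqrt(2)*π/4.
Ratio ||u||_L² / ||u'||_L² = 4/(5*π).
Sharp Poincaré constant on H^1_0(0, 4) is C_P = L/π = 4/π, achieved by sin(π/4·x).
This is the k = 5 harmonic; the ratio L/(kπ) is strictly less than C_P = L/π, consistent with the sharp inequality ||u||_L² ≤ C_P ||u'||_L².


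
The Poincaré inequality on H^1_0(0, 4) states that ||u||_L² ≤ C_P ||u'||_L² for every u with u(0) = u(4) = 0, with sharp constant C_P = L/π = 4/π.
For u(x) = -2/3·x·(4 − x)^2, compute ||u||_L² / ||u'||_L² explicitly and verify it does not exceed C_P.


||u||_L² / ||u'||_L² = 2*sqrt(14)/7 < C_P = 4/π.

u(x) = -2/3·x·(4 − x)^2, so u'(x) = -2*x^2 + 32*x/3 - 32/3.
u(x) = -2/3·x·(4 − x)^2 vanishes at x = 0 and x = 4, so u ∈ H^1_0(0, 4). Differentiate via the product rule and integrate the resulting polynomials term by term.
  ∫_0^4 u² dx = ∫_0^4 (4*x^6/9 - 64*x^5/9 + 128*x^4/3 - 1024*x^3/9 + 1024*x^2/9) dx. Term by term:
    ∫_0^4 4*x^6/9 dx = 65536/63;  ∫_0^4 -64*x^5/9 dx = -131072/27;  ∫_0^4 128*x^4/3 dx = 131072/15;
    ∫_0^4 -1024*x^3/9 dx = -65536/9;  ∫_0^4 1024*x^2/9 dx = 65536/27.
  Sum: 65536/63 − 131072/27 + 131072/15 − 65536/9 + 65536/27 = 65536/945.
  ∫_0^4 (u')² dx = ∫_0^4 (4*x^4 - 128*x^3/3 + 1408*x^2/9 - 2048*x/9 + 1024/9) dx. Term by term:
    ∫_0^4 4*x^4 dx = 4096/5;  ∫_0^4 -128*x^3/3 dx = -8192/3;  ∫_0^4 1408*x^2/9 dx = 90112/27;
    ∫_0^4 -2048*x/9 dx = -16384/9;  ∫_0^4 1024/9 dx = 4096/9.
  Sum: 4096/5 − 8192/3 + 90112/27 − 16384/9 + 4096/9 = 8192/135.
∫_0^4 u² dx = 65536/945, so ||u||_L² = 256*sqrt(105)/315.
∫_0^4 (u')² dx = 8192/135, so ||u'||_L² = 64*sqrt(30)/45.
Ratio ||u||_L² / ||u'||_L² = 2*sqrt(14)/7.
Sharp Poincaré constant on H^1_0(0, 4) is C_P = L/π = 4/π, achieved by sin(π/4·x).
A polynomial bump cannot attain the sharp Poincaré constant (only the first sine eigenfunction does), so the ratio is strictly less than C_P, consistent with ||u||_L² ≤ C_P ||u'||_L².


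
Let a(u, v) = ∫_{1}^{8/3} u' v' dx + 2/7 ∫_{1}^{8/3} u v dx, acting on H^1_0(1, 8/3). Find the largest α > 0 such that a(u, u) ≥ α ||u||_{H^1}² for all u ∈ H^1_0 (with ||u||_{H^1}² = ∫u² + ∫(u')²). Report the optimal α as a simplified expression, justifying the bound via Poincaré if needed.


α = (50 + 63*π^2)/(7*(25 + 9*π^2))

Coercivity of a(·,·) on H^1_0(1, 8/3) means a(u, u) ≥ α ||u||_{H^1}² for every u ∈ H^1_0.
The interval has length L = 5/3, and Poincaré/coercivity depend only on L. Here a(u, u) = ∫(u')² + (2/7)·∫u².
Here 0 < c = 2/7 < 1. The condition a(u,u) ≥ α||u||_{H^1}² reads (1−α)∫(u')² ≥ (α−c)∫u². Any admissible α is ≤ 1 (rapidly oscillating u have ∫u²/∫(u')² → 0), and α = 1 would force 0 ≥ (1−c)∫u², impossible since c < 1; so 1−α > 0. By the sharp Poincaré inequality on H^1_0 of an interval of length L, ∫(u')² ≥ (π/L)²∫u² with equality for the first sine mode sin(π(x−x₀)/L) (x₀ the left endpoint), so the inequality holds for all u iff (1−α)(π/L)² ≥ α − c, i.e. α ≤ ((π/L)² + c)/((π/L)² + 1) = (1 + c(L/π)²)/(1 + (L/π)²). With (π/L)² = 9*π^2/25 and c = 2/7, the largest admissible constant is α = ((π/L)² + c)/((π/L)² + 1).
Simplifying, α = (50 + 63*π^2)/(7*(25 + 9*π^2)).


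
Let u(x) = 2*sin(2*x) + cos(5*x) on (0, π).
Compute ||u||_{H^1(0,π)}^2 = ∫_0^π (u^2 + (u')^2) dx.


||u||_{H^1(0,π)}^2 = -416/21 + 23*π

u'(x) = -5*sin(5*x) + 4*cos(2*x).
Expand u² and (u')² and integrate term by term on (0, π), using: for integers n ≥ 1, ∫_0^π sin²(nx) dx = ∫_0^π cos²(nx) dx = π/2; for n ≠ n', ∫_0^π sin(nx)sin(n'x) dx = ∫_0^π cos(nx)cos(n'x) dx = 0; and by product-to-sum, ∫_0^π sin(nx)cos(n'x) dx = ½∫_0^π [sin((n+n')x) + sin((n−n')x)] dx, which is 0 when n+n' is even and 2n/(n²−n'²) when n+n' is odd (it need not vanish on (0, π)).
  u² squared terms: (2)²·∫sin(2x)² dx = 4·π/2 = 2*π;  (1)²·∫cos(5x)² dx = 1·π/2 = π/2.
  u² cross terms: 2·(2)·(1)·∫sin(2x)·cos(5x) dx = 4·(-4/21) = -16/21.
  So ∫_0^π u² dx = 2*π + π/2 − 16/21 = -16/21 + 5*π/2.
  (u')² squared terms: (-5)²·∫sin(5x)² dx = 25·π/2 = 25*π/2;  (4)²·∫cos(2x)² dx = 16·π/2 = 8*π.
  (u')² cross terms: 2·(-5)·(4)·∫sin(5x)·cos(2x) dx = -40·(10/21) = -400/21.
  So ∫_0^π (u')² dx = 25*π/2 + 8*π − 400/21 = -400/21 + 41*π/2.
||u||_{H^1}^2 = (-16/21 + 5*π/2) + (-400/21 + 41*π/2) = -416/21 + 23*π.


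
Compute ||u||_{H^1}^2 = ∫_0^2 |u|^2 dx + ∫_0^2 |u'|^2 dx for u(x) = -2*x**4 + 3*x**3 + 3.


||u||_{H^1}^2 = 54814/315

The H^1 norm (squared) on an interval (0, L) is
  ||u||_{H^1}^2 = ∫_0^L u(x)^2 dx + ∫_0^L u'(x)^2 dx.
Compute u'(x) = -8*x**3 + 9*x**2.
Then u(x)^2 = 4*x**8 - 12*x**7 + 9*x**6 - 12*x**4 + 18*x**3 + 9 and u'(x)^2 = 64*x**6 - 144*x**5 + 81*x**4.
Integrate each monomial from 0 to 2 using ∫_0^2 c·x^n dx = c·2^(n+1)/(n+1):
  ∫_0^2 u(x)^2 dx = ∫_0^2 (4*x^8 - 12*x^7 + 9*x^6 - 12*x^4 + 18*x^3 + 9) dx. Term by term:
    ∫_0^2 4*x^8 dx = 2048/9;  ∫_0^2 -12*x^7 dx = -384;  ∫_0^2 9*x^6 dx = 1152/7;
    ∫_0^2 -12*x^4 dx = -384/5;  ∫_0^2 18*x^3 dx = 72;  ∫_0^2 9 dx = 18.
  Sum: 2048/9 − 384 + 1152/7 − 384/5 + 72 + 18 = 6718/315.
  ∫_0^2 u'(x)^2 dx = ∫_0^2 (64*x^6 - 144*x^5 + 81*x^4) dx. Term by term:
    ∫_0^2 64*x^6 dx = 8192/7;  ∫_0^2 -144*x^5 dx = -1536;  ∫_0^2 81*x^4 dx = 2592/5.
  Sum: 8192/7 − 1536 + 2592/5 = 5344/35.
Adding: ||u||_{H^1}^2 = 6718/315 + 5344/35 = 54814/315.


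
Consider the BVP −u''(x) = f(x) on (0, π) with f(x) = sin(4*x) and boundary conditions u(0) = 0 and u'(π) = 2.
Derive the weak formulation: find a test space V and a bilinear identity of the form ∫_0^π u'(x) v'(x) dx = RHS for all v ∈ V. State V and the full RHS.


V = {v ∈ H^1(0, π) : v(0) = 0} (test functions vanish at x = 0 where u is specified); weak form: ∫_0^π u'v' dx = ∫_0^π (sin(4*x)) v dx + 2·v(π) for all v ∈ V.

Multiply both sides by a test function v and integrate from 0 to π:
  ∫_0^π −u''(x) v(x) dx = ∫_0^π f(x) v(x) dx.
Integrate the LHS by parts once:
  ∫_0^π −u'' v dx = −[u'(x) v(x)]_0^π + ∫_0^π u'(x) v'(x) dx.
Thus ∫_0^π u'(x) v'(x) dx = ∫_0^π f(x) v(x) dx + [u'(x) v(x)]_0^π.
Choose V so that boundary terms are either known or forced to vanish.
Mixed BC: u(0) = 0 (Dirichlet) and u'(π) = 2 (Neumann). Define V = {v ∈ H^1(0, π) : v(0) = 0}. Then [u' v]_0^π = u'(π)·v(π) − u'(0)·0 = 2·v(π).
Weak formulation: find u (satisfying any essential BC) such that ∫_0^π u'(x) v'(x) dx = ∫_0^π f v dx + 2·v(π) for all v ∈ V (Dirichlet at 0 absorbed into V; Neumann datum at x = π contributes the boundary term).
Substituting f(x) = sin(4*x), the right-hand side is ∫_0^π (sin(4*x)) v dx + 2·v(π).


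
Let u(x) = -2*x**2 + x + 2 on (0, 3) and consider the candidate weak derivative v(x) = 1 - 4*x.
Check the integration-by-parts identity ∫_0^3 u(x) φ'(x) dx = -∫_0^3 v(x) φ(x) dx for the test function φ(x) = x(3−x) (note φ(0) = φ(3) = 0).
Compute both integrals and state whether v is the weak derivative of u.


LHS = 45/2, RHS = 45/2. Yes, v = u' weakly.

u(x) = -2*x**2 + x + 2, classical derivative u'(x) = 1 - 4*x.
φ(x) = x(3−x), so φ'(x) = 3 - 2*x.
Note φ(0) = φ(3) = 0, so the boundary term u·φ vanishes.
LHS = ∫_0^3 u(x) φ'(x) dx = ∫_0^3 (4*x^3 - 8*x^2 - x + 6) dx. Term by term:
  ∫_0^3 4*x^3 dx = 81;  ∫_0^3 -8*x^2 dx = -72;  ∫_0^3 -x dx = -9/2;
  ∫_0^3 6 dx = 18.
Sum: 81 − 72 − 9/2 + 18 = 45/2.
So LHS = 45/2.
∫_0^3 v(x) φ(x) dx = ∫_0^3 (4*x^3 - 13*x^2 + 3*x) dx. Term by term:
  ∫_0^3 4*x^3 dx = 81;  ∫_0^3 -13*x^2 dx = -117;  ∫_0^3 3*x dx = 27/2.
Sum: 81 − 117 + 27/2 = -45/2.
So RHS = -∫_0^3 v(x) φ(x) dx = 45/2.
LHS = RHS, so the identity holds for this test φ.
Moreover u is smooth here and v(x) = u'(x) = 1 - 4*x pointwise, so the identity holds for every test function. Hence v is the weak derivative of u.


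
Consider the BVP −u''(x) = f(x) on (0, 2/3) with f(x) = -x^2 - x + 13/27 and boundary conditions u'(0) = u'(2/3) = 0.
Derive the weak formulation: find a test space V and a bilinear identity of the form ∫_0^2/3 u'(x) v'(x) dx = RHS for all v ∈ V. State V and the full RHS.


V = H^1(0, 2/3) (no boundary constraint on v; u is determined up to an additive constant); weak form: ∫_0^2/3 u'v' dx = ∫_0^2/3 (-x^2 - x + 13/27) v dx for all v ∈ V.

Multiply both sides by a test function v and integrate from 0 to 2/3:
  ∫_0^2/3 −u''(x) v(x) dx = ∫_0^2/3 f(x) v(x) dx.
Integrate the LHS by parts once:
  ∫_0^2/3 −u'' v dx = −[u'(x) v(x)]_0^2/3 + ∫_0^2/3 u'(x) v'(x) dx.
Thus ∫_0^2/3 u'(x) v'(x) dx = ∫_0^2/3 f(x) v(x) dx + [u'(x) v(x)]_0^2/3.
Choose V so that boundary terms are either known or forced to vanish.
u has homogeneous Neumann: u'(0) = u'(2/3) = 0. So [u' v]_0^2/3 = 0·v(2/3) − 0·v(0) = 0 for any v; take V = H^1(0, 2/3).
Weak formulation: find u (satisfying any essential BC) such that ∫_0^2/3 u'(x) v'(x) dx = ∫_0^2/3 f v dx for all v ∈ V (homogeneous Neumann, so boundary terms vanish).
Substituting f(x) = -x^2 - x + 13/27, the right-hand side is ∫_0^2/3 (-x^2 - x + 13/27) v dx.
Compatibility check (pure Neumann): taking v ≡ 1 ∈ V gives 0 = ∫_0^2/3 f dx + (0) − (0), i.e. ∫_0^2/3 f dx must equal u'(0) − u'(2/3) = 0. Indeed ∫_0^2/3 (-x^2 - x + 13/27) dx = 0, so the data are compatible. The solution is then unique only up to an additive constant (fix it e.g. by requiring ∫_0^2/3 u dx = 0).


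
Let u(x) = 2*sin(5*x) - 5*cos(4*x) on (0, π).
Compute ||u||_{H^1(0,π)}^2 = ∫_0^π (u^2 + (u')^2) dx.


||u||_{H^1(0,π)}^2 = -3400/9 + 529*π/2

u'(x) = 20*sin(4*x) + 10*cos(5*x).
Expand u² and (u')² and integrate term by term on (0, π), using: for integers n ≥ 1, ∫_0^π sin²(nx) dx = ∫_0^π cos²(nx) dx = π/2; for n ≠ n', ∫_0^π sin(nx)sin(n'x) dx = ∫_0^π cos(nx)cos(n'x) dx = 0; and by product-to-sum, ∫_0^π sin(nx)cos(n'x) dx = ½∫_0^π [sin((n+n')x) + sin((n−n')x)] dx, which is 0 when n+n' is even and 2n/(n²−n'²) when n+n' is odd (it need not vanish on (0, π)).
  u² squared terms: (-5)²·∫cos(4x)² dx = 25·π/2 = 25*π/2;  (2)²·∫sin(5x)² dx = 4·π/2 = 2*π.
  u² cross terms: 2·(-5)·(2)·∫cos(4x)·sin(5x) dx = -20·(10/9) = -200/9.
  So ∫_0^π u² dx = 25*π/2 + 2*π − 200/9 = -200/9 + 29*π/2.
  (u')² squared terms: (10)²·∫cos(5x)² dx = 100·π/2 = 50*π;  (20)²·∫sin(4x)² dx = 400·π/2 = 200*π.
  (u')² cross terms: 2·(10)·(20)·∫cos(5x)·sin(4x) dx = 400·(-8/9) = -3200/9.
  So ∫_0^π (u')² dx = 50*π + 200*π − 3200/9 = -3200/9 + 250*π.
||u||_{H^1}^2 = (-200/9 + 29*π/2) + (-3200/9 + 250*π) = -3400/9 + 529*π/2.
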